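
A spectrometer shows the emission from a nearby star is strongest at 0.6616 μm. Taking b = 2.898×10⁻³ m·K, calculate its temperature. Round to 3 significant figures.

Wien's law gives T = b/λ_max = (2.898×10⁻³ m·K)/(6.616×10⁻⁷ m) = 4.38×10³ K.

T ≈ 4.38×10³ K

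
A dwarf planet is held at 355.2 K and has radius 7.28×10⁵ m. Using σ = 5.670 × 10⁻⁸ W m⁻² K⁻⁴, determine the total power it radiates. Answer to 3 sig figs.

Surface area A = 4πR² = 4π(7.28×10⁵ m)² = 6.65998×10¹² m².
P = σAT⁴ = 5.670×10⁻⁸ × 6.65998×10¹² × (355.2)⁴ = 6.01×10¹⁵ W.

P ≈ 6.01×10¹⁵ W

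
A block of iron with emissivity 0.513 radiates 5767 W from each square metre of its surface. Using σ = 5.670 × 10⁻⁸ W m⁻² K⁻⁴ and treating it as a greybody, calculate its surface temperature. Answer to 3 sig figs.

I = εσT⁴, so T = (I/εσ)^(1/4) = (5767/(0.513×5.670×10⁻⁸))^(1/4) = 667 K.

T ≈ 667 K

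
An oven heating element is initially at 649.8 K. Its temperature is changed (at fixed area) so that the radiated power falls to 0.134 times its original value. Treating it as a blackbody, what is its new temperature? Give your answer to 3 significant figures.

P ∝ T⁴, so T₂/T₁ = (P₂/P₁)^(1/4) = (0.134)^(1/4) = 0.605029.
T₂ = 649.8 × 0.605029 = 393 K.

T₂ ≈ 393 K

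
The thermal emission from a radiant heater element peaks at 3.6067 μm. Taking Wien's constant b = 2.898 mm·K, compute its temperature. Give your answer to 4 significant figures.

T ≈ 803.5 K

Wien's law gives T = b/λ_max = (2.898×10⁻³ m·K)/(3.6067×10⁻⁶ m) = 803.5 K.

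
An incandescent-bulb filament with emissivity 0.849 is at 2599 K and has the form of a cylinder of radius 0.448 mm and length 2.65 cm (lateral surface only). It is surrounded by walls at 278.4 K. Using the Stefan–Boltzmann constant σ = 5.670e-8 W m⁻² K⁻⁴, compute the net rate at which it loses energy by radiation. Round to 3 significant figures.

Net loss ≈ 164 W

Lateral area A = 2πrL = 2π×4.48×10⁻⁴×0.0265 = 7.45940×10⁻⁵ m².
Net radiated power P_net = εσA(T⁴ − T₀⁴) = 0.849×5.670×10⁻⁸×7.45940×10⁻⁵×(2599⁴ − 278.4⁴).
T⁴ − T₀⁴ = 4.56273×10¹³ − 6.00727×10⁹ = 4.56213×10¹³ K⁴, so P_net = 164 W.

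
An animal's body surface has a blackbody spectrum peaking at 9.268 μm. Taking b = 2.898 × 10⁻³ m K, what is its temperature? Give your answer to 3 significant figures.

Wien's law gives T = b/λ_max = (2.898×10⁻³ m·K)/(9.268×10⁻⁶ m) = 313 K.

T ≈ 313 K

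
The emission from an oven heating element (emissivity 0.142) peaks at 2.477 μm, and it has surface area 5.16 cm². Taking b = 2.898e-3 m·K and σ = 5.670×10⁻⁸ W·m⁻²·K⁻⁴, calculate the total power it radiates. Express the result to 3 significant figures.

P ≈ 7.78 W

Wien's law: T = b/λ_max = 2.898×10⁻³/2.477×10⁻⁶ = 1169.96 K.
Area A = 5.16 cm² = 5.16×10⁻⁴ m².
Then P = εσAT⁴ = 0.142×5.670×10⁻⁸×5.16×10⁻⁴×(1169.96)⁴ = 7.78 W.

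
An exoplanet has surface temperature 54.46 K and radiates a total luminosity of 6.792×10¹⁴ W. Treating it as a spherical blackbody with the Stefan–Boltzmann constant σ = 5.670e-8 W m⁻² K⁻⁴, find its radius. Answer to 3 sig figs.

L = 4πR²σT⁴ ⇒ R = √(L/(4πσT⁴)).
σT⁴ = 0.498762 W/m², so R = √(6.792×10¹⁴/(4π×0.498762)) = 1.04×10⁷ m.

R ≈ 1.04×10⁷ m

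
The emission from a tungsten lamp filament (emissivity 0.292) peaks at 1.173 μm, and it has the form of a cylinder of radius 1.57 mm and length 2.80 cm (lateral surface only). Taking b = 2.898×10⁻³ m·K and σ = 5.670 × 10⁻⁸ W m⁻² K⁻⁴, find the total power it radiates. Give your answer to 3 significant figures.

P ≈ 170 W

Wien's law: T = b/λ_max = 2.898×10⁻³/1.173×10⁻⁶ = 2470.59 K.
Lateral area A = 2πrL = 2π×1.57×10⁻³×0.0280 = 2.76209×10⁻⁴ m².
Then P = εσAT⁴ = 0.292×5.670×10⁻⁸×2.76209×10⁻⁴×(2470.59)⁴ = 170 W.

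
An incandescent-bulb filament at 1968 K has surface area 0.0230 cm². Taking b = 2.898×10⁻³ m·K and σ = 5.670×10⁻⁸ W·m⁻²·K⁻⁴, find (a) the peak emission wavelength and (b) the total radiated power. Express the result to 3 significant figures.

(a) λ_max = b/T = 2.898×10⁻³/1968 = 1.473×10⁻⁶ m = 1.47×10³ nm.
Area A = 0.0230 cm² = 2.30×10⁻⁶ m².
(b) P = σAT⁴ = 5.670×10⁻⁸×2.30×10⁻⁶×(1968)⁴ = 1.96 W.

λ_max ≈ 1.47×10³ nm; P ≈ 1.96 W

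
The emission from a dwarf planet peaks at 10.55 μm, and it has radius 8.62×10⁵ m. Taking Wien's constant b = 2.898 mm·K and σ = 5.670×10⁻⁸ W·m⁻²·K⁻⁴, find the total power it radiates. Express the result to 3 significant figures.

P ≈ 3.01×10¹⁵ W

Wien's law: T = b/λ_max = 2.898×10⁻³/1.055×10⁻⁵ = 274.692 K.
Surface area A = 4πR² = 4π(8.62×10⁵ m)² = 9.33737×10¹² m².
Then P = σAT⁴ = 5.670×10⁻⁸×9.33737×10¹²×(274.692)⁴ = 3.01×10¹⁵ W.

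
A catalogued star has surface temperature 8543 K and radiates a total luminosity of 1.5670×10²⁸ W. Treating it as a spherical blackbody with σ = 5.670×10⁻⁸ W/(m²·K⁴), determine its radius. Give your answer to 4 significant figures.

L = 4πR²σT⁴ ⇒ R = √(L/(4πσT⁴)).
σT⁴ = 3.02012×10⁸ W/m², so R = √(1.5670×10²⁸/(4π×3.02012×10⁸)) = 2.032×10⁹ m.

R ≈ 2.032×10⁹ m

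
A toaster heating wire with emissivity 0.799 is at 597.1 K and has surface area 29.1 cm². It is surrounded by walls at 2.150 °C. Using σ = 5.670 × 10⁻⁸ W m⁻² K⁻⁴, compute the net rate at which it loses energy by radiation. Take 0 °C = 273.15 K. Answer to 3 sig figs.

Net loss ≈ 16.0 W

Surroundings: T = 2.150 °C + 273.15 = 275.300 K.
Area A = 29.1 cm² = 2.91×10⁻³ m².
Net radiated power P_net = εσA(T⁴ − T₀⁴) = 0.799×5.670×10⁻⁸×2.91×10⁻³×(597.1⁴ − 275.300⁴).
T⁴ − T₀⁴ = 1.27113×10¹¹ − 5.74414×10⁹ = 1.21369×10¹¹ K⁴, so P_net = 16.0 W.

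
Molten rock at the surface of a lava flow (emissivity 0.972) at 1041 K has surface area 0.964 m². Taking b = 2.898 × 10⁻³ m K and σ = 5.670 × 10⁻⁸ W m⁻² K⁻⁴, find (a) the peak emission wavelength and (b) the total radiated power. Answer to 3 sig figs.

(a) λ_max = b/T = 2.898×10⁻³/1041 = 2.784×10⁻⁶ m = 2.78 μm.
Area A = 0.964 m².
(b) P = εσAT⁴ = 0.972×5.670×10⁻⁸×0.964×(1041)⁴ = 6.24×10⁴ W.

λ_max ≈ 2.78 μm; P ≈ 6.24×10⁴ W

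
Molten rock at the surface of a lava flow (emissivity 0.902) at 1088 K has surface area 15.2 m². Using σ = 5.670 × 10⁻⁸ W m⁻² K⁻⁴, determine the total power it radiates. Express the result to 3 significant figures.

P ≈ 1.09×10⁶ W

Area A = 15.2 m².
P = εσAT⁴ = 0.902 × 5.670×10⁻⁸ × 15.2 × (1088)⁴ = 1.09×10⁶ W.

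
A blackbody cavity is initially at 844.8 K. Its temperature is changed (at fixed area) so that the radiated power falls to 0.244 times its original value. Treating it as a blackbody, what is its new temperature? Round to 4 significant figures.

T₂ ≈ 593.7 K

P ∝ T⁴, so T₂/T₁ = (P₂/P₁)^(1/4) = (0.244)^(1/4) = 0.702825.
T₂ = 844.8 × 0.702825 = 593.7 K.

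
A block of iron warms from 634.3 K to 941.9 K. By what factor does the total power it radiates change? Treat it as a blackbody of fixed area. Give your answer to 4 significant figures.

P₂/P₁ ≈ 4.862

P ∝ T⁴, so P₂/P₁ = (T₂/T₁)⁴ = (941.9/634.3)⁴ = (1.48494)⁴ = 4.862.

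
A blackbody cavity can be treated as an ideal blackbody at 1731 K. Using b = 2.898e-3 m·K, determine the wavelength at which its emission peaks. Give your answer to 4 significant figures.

λ_max ≈ 1.674 μm

Wien's displacement law: λ_max = b/T = (2.898×10⁻³ m·K)/(1731 K) = 1.6742×10⁻⁶ m.
That is 1.674 μm, in the infrared range.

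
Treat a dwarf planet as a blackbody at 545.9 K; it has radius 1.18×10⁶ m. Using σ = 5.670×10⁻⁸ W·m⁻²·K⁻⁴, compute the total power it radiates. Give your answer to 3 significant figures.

P ≈ 8.81×10¹⁶ W

Surface area A = 4πR² = 4π(1.18×10⁶ m)² = 1.74974×10¹³ m².
P = σAT⁴ = 5.670×10⁻⁸ × 1.74974×10¹³ × (545.9)⁴ = 8.81×10¹⁶ W.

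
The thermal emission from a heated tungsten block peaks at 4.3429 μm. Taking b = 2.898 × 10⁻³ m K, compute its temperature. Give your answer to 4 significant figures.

T ≈ 667.3 K

Wien's law gives T = b/λ_max = (2.898×10⁻³ m·K)/(4.3429×10⁻⁶ m) = 667.3 K.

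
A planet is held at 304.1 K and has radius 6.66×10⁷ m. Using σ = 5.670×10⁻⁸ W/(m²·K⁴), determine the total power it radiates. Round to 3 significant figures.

Surface area A = 4πR² = 4π(6.66×10⁷ m)² = 5.57389×10¹⁶ m².
P = σAT⁴ = 5.670×10⁻⁸ × 5.57389×10¹⁶ × (304.1)⁴ = 2.70×10¹⁹ W.

P ≈ 2.70×10¹⁹ W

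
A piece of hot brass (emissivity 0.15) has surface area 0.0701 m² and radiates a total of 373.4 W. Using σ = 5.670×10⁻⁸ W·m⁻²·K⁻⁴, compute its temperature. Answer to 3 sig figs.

T ≈ 890 K

Area A = 0.0701 m².
P = εσAT⁴ ⇒ T = (P/(εσA))^(1/4) = (373.4/(0.15×5.670×10⁻⁸×0.0701))^(1/4) = 890 K.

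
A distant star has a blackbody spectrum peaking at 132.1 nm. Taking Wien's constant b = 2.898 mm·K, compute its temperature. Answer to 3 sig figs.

T ≈ 2.19×10⁴ K

Wien's law gives T = b/λ_max = (2.898×10⁻³ m·K)/(1.321×10⁻⁷ m) = 2.19×10⁴ K.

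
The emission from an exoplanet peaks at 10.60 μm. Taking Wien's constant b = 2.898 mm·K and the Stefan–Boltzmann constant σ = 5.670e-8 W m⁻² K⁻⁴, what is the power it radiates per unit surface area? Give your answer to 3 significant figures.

I ≈ 317 W/m²

Wien's law: T = b/λ_max = 2.898×10⁻³/1.060×10⁻⁵ = 273.396 K.
Then I = σT⁴ = 5.670×10⁻⁸×(273.396)⁴ = 317 W/m².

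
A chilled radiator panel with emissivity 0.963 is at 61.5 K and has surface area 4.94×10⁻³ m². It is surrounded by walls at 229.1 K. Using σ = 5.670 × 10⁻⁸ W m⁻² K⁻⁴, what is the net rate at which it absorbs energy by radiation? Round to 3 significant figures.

Net gain ≈ 0.739 W

Area A = 4.94×10⁻³ m².
Net radiated power P_net = εσA(T⁴ − T₀⁴) = 0.963×5.670×10⁻⁸×4.94×10⁻³×(61.5⁴ − 229.1⁴).
T⁴ − T₀⁴ = 1.43054×10⁷ − 2.75487×10⁹ = -2.74056×10⁹ K⁴, so P_net = -0.739 W — negative, meaning a net gain of 0.739 W.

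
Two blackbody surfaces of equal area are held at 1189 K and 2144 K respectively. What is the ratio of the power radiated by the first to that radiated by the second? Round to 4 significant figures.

With equal areas, P₁/P₂ = (T₁/T₂)⁴ = (1189/2144)⁴ = 0.09459.

P₁/P₂ ≈ 0.09459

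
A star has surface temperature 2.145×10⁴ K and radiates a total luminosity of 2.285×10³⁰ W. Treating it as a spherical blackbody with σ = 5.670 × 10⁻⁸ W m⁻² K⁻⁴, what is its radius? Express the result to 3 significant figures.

L = 4πR²σT⁴ ⇒ R = √(L/(4πσT⁴)).
σT⁴ = 1.20031×10¹⁰ W/m², so R = √(2.285×10³⁰/(4π×1.20031×10¹⁰)) = 3.89×10⁹ m.

R ≈ 3.89×10⁹ m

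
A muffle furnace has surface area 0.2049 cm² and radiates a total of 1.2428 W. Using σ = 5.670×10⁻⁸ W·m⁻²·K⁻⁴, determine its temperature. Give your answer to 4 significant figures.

Area A = 0.2049 cm² = 2.049×10⁻⁵ m².
P = σAT⁴ ⇒ T = (P/(σA))^(1/4) = (1.2428/(5.670×10⁻⁸×2.049×10⁻⁵))^(1/4) = 1017 K.

T ≈ 1017 K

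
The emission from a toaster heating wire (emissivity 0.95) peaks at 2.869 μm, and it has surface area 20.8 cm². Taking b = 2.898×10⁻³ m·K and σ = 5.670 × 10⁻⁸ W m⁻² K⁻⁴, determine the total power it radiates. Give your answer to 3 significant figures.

Wien's law: T = b/λ_max = 2.898×10⁻³/2.869×10⁻⁶ = 1010.11 K.
Area A = 20.8 cm² = 2.08×10⁻³ m².
Then P = εσAT⁴ = 0.95×5.670×10⁻⁸×2.08×10⁻³×(1010.11)⁴ = 117 W.

P ≈ 117 W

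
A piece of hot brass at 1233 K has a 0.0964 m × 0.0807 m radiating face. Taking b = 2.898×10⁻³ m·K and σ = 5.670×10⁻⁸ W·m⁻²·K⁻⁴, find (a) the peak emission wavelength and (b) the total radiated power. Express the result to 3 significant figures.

λ_max ≈ 2.35 μm; P ≈ 1.02×10³ W

(a) λ_max = b/T = 2.898×10⁻³/1233 = 2.350×10⁻⁶ m = 2.35 μm.
Area A = 0.0964 × 0.0807 = 7.77948×10⁻³ m².
(b) P = σAT⁴ = 5.670×10⁻⁸×7.77948×10⁻³×(1233)⁴ = 1.02×10³ W.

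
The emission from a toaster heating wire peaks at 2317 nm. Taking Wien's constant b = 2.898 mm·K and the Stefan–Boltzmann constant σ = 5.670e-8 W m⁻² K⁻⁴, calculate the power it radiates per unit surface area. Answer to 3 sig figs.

Wien's law: T = b/λ_max = 2.898×10⁻³/2.317×10⁻⁶ = 1250.76 K.
Then I = σT⁴ = 5.670×10⁻⁸×(1250.76)⁴ = 1.39×10⁵ W/m².

I ≈ 1.39×10⁵ W/m²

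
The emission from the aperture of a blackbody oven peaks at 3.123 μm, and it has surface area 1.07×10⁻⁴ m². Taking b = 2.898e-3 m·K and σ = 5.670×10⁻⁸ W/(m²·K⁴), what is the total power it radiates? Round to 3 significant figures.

P ≈ 4.50 W

Wien's law: T = b/λ_max = 2.898×10⁻³/3.123×10⁻⁶ = 927.954 K.
Area A = 1.07×10⁻⁴ m².
Then P = σAT⁴ = 5.670×10⁻⁸×1.07×10⁻⁴×(927.954)⁴ = 4.50 W.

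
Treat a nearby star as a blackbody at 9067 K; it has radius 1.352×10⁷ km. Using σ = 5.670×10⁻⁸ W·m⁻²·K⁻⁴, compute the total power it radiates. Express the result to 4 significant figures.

P ≈ 8.802×10²⁹ W

Surface area A = 4πR² = 4π(1.352×10¹⁰ m)² = 2.29701×10²¹ m².
P = σAT⁴ = 5.670×10⁻⁸ × 2.29701×10²¹ × (9067)⁴ = 8.802×10²⁹ W.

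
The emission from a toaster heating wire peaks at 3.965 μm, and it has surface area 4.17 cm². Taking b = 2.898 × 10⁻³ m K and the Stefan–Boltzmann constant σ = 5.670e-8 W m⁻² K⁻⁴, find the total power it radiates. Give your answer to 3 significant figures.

Wien's law: T = b/λ_max = 2.898×10⁻³/3.965×10⁻⁶ = 730.895 K.
Area A = 4.17 cm² = 4.17×10⁻⁴ m².
Then P = σAT⁴ = 5.670×10⁻⁸×4.17×10⁻⁴×(730.895)⁴ = 6.75 W.

P ≈ 6.75 W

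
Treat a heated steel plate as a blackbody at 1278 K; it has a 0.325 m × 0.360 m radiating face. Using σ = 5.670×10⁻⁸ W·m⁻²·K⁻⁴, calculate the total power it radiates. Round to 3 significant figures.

P ≈ 1.77×10⁴ W

Area A = 0.325 × 0.360 = 0.117 m².
P = σAT⁴ = 5.670×10⁻⁸ × 0.117 × (1278)⁴ = 1.77×10⁴ W.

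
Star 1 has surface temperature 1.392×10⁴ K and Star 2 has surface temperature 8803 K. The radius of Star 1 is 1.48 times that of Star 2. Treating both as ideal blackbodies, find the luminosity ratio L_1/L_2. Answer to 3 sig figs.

L_1/L_2 ≈ 13.7

L ∝ R²T⁴, so L_1/L_2 = (R_1/R_2)²(T_1/T_2)⁴ = (1.48)² × (1.392×10⁴/8803)⁴ = 2.1904 × 6.25222 = 13.7.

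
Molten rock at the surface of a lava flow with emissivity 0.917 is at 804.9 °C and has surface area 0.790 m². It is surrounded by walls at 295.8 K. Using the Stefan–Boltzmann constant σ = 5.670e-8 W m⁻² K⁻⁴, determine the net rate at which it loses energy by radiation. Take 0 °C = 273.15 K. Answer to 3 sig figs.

T = 804.9 °C + 273.15 = 1078.05 K.
Area A = 0.790 m².
Net radiated power P_net = εσA(T⁴ − T₀⁴) = 0.917×5.670×10⁻⁸×0.790×(1078.05⁴ − 295.8⁴).
T⁴ − T₀⁴ = 1.35069×10¹² − 7.65584×10⁹ = 1.34303×10¹² K⁴, so P_net = 5.52×10⁴ W.

Net loss ≈ 5.52×10⁴ W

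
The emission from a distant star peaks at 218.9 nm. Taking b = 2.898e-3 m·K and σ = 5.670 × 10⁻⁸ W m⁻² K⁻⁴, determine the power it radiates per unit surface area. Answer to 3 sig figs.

Wien's law: T = b/λ_max = 2.898×10⁻³/2.189×10⁻⁷ = 13238.9 K.
Then I = σT⁴ = 5.670×10⁻⁸×(13238.9)⁴ = 1.74×10⁹ W/m².

I ≈ 1.74×10⁹ W/m²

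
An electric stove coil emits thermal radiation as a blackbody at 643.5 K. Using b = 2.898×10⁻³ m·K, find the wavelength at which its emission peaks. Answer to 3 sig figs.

Wien's displacement law: λ_max = b/T = (2.898×10⁻³ m·K)/(643.5 K) = 4.503×10⁻⁶ m.
That is 4.50 μm, in the infrared range.

λ_max ≈ 4.50 μm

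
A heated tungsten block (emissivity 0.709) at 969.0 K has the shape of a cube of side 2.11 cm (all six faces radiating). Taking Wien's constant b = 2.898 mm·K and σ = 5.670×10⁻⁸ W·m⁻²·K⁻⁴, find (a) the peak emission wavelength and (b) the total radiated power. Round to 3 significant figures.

λ_max ≈ 2.99 μm; P ≈ 94.7 W

(a) λ_max = b/T = 2.898×10⁻³/969.0 = 2.991×10⁻⁶ m = 2.99 μm.
Area A = 6s² = 6×(0.0211 m)² = 2.67126×10⁻³ m².
(b) P = εσAT⁴ = 0.709×5.670×10⁻⁸×2.67126×10⁻³×(969.0)⁴ = 94.7 W.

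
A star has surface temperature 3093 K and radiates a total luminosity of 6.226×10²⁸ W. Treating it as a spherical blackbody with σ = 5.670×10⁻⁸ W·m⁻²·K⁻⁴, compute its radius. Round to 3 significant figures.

R ≈ 3.09×10¹⁰ m

L = 4πR²σT⁴ ⇒ R = √(L/(4πσT⁴)).
σT⁴ = 5.18923×10⁶ W/m², so R = √(6.226×10²⁸/(4π×5.18923×10⁶)) = 3.09×10¹⁰ m.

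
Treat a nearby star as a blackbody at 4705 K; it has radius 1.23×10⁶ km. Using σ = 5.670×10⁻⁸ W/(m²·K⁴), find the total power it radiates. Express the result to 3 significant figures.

Surface area A = 4πR² = 4π(1.23×10⁹ m)² = 1.90117×10¹⁹ m².
P = σAT⁴ = 5.670×10⁻⁸ × 1.90117×10¹⁹ × (4705)⁴ = 5.28×10²⁶ W.

P ≈ 5.28×10²⁶ W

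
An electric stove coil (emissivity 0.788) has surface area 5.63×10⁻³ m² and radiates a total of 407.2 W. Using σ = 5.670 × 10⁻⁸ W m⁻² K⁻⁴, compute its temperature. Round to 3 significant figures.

Area A = 5.63×10⁻³ m².
P = εσAT⁴ ⇒ T = (P/(εσA))^(1/4) = (407.2/(0.788×5.670×10⁻⁸×5.63×10⁻³))^(1/4) = 1.13×10³ K.

T ≈ 1.13×10³ K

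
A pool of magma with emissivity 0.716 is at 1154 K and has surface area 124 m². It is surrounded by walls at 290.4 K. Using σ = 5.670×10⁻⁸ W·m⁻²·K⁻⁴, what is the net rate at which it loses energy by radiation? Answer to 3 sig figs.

Area A = 124 m².
Net radiated power P_net = εσA(T⁴ − T₀⁴) = 0.716×5.670×10⁻⁸×124×(1154⁴ − 290.4⁴).
T⁴ − T₀⁴ = 1.77347×10¹² − 7.11191×10⁹ = 1.76636×10¹² K⁴, so P_net = 8.89×10⁶ W.

Net loss ≈ 8.89×10⁶ W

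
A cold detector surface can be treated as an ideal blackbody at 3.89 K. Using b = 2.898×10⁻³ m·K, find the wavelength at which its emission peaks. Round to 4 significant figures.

Wien's displacement law: λ_max = b/T = (2.898×10⁻³ m·K)/(3.89 K) = 7.4499×10⁻⁴ m.
That is 0.7450 mm, in the infrared range.

λ_max ≈ 0.7450 mm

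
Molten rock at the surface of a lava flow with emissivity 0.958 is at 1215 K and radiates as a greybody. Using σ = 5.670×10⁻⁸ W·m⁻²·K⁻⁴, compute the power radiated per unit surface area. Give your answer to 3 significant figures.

Stefan–Boltzmann: I = εσT⁴ = 0.958 × 5.670×10⁻⁸ × (1215)⁴ = 1.18×10⁵ W/m².

I ≈ 1.18×10⁵ W/m²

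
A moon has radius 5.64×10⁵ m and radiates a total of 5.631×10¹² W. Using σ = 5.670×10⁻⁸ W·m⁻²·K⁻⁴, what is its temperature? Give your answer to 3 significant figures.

T ≈ 70.6 K

Surface area A = 4πR² = 4π(5.64×10⁵ m)² = 3.99731×10¹² m².
P = σAT⁴ ⇒ T = (P/(σA))^(1/4) = (5.631×10¹²/(5.670×10⁻⁸×3.99731×10¹²))^(1/4) = 70.6 K.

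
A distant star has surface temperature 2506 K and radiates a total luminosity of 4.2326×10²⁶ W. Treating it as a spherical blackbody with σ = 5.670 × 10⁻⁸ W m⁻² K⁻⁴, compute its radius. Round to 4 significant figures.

R ≈ 3.881×10⁹ m

L = 4πR²σT⁴ ⇒ R = √(L/(4πσT⁴)).
σT⁴ = 2.23618×10⁶ W/m², so R = √(4.2326×10²⁶/(4π×2.23618×10⁶)) = 3.881×10⁹ m.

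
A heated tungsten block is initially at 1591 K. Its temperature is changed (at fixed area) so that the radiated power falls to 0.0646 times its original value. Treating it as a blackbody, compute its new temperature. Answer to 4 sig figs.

P ∝ T⁴, so T₂/T₁ = (P₂/P₁)^(1/4) = (0.0646)^(1/4) = 0.504148.
T₂ = 1591 × 0.504148 = 802.1 K.

T₂ ≈ 802.1 K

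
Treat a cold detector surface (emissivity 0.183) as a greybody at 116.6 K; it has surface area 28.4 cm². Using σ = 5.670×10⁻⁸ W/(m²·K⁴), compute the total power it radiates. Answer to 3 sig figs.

Area A = 28.4 cm² = 2.84×10⁻³ m².
P = εσAT⁴ = 0.183 × 5.670×10⁻⁸ × 2.84×10⁻³ × (116.6)⁴ = 5.45×10⁻³ W.

P ≈ 5.45×10⁻³ W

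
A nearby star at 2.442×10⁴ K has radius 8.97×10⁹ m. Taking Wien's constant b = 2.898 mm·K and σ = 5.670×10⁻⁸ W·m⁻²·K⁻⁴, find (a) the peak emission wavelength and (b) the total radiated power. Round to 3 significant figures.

(a) λ_max = b/T = 2.898×10⁻³/2.442×10⁴ = 1.187×10⁻⁷ m = 119 nm.
Surface area A = 4πR² = 4π(8.97×10⁹ m)² = 1.01110×10²¹ m².
(b) P = σAT⁴ = 5.670×10⁻⁸×1.01110×10²¹×(2.442×10⁴)⁴ = 2.04×10³¹ W.

λ_max ≈ 119 nm; P ≈ 2.04×10³¹ W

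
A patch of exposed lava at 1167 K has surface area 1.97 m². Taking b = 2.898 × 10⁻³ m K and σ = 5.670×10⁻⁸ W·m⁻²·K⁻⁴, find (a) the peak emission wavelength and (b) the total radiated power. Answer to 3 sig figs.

λ_max ≈ 2.48 μm; P ≈ 2.07×10⁵ W

(a) λ_max = b/T = 2.898×10⁻³/1167 = 2.483×10⁻⁶ m = 2.48 μm.
Area A = 1.97 m².
(b) P = σAT⁴ = 5.670×10⁻⁸×1.97×(1167)⁴ = 2.07×10⁵ W.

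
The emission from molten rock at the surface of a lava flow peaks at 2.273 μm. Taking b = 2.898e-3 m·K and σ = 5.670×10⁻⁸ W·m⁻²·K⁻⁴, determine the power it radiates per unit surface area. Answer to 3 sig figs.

Wien's law: T = b/λ_max = 2.898×10⁻³/2.273×10⁻⁶ = 1274.97 K.
Then I = σT⁴ = 5.670×10⁻⁸×(1274.97)⁴ = 1.50×10⁵ W/m².

I ≈ 1.50×10⁵ W/m²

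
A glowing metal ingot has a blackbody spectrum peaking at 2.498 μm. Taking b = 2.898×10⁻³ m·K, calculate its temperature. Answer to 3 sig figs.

T ≈ 1.16×10³ K

Wien's law gives T = b/λ_max = (2.898×10⁻³ m·K)/(2.498×10⁻⁶ m) = 1.16×10³ K.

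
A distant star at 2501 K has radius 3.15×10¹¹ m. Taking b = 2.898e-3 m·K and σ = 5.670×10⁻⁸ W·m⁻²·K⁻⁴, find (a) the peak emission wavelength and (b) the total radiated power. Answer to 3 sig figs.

λ_max ≈ 1.16 μm; P ≈ 2.77×10³⁰ W

(a) λ_max = b/T = 2.898×10⁻³/2501 = 1.159×10⁻⁶ m = 1.16 μm.
Surface area A = 4πR² = 4π(3.15×10¹¹ m)² = 1.24690×10²⁴ m².
(b) P = σAT⁴ = 5.670×10⁻⁸×1.24690×10²⁴×(2501)⁴ = 2.77×10³⁰ W.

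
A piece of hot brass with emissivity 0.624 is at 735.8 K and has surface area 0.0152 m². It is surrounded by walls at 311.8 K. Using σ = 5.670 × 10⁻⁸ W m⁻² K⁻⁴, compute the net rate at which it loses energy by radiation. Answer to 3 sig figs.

Area A = 0.0152 m².
Net radiated power P_net = εσA(T⁴ − T₀⁴) = 0.624×5.670×10⁻⁸×0.0152×(735.8⁴ − 311.8⁴).
T⁴ − T₀⁴ = 2.93116×10¹¹ − 9.45158×10⁹ = 2.83664×10¹¹ K⁴, so P_net = 153 W.

Net loss ≈ 153 W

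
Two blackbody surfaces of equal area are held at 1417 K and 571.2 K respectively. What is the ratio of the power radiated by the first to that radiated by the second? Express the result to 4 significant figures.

With equal areas, P₁/P₂ = (T₁/T₂)⁴ = (1417/571.2)⁴ = 37.87.

P₁/P₂ ≈ 37.87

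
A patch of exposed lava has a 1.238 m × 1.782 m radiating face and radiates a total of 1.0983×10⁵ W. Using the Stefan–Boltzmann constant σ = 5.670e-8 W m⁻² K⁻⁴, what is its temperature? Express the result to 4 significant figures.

T ≈ 968.0 K

Area A = 1.238 × 1.782 = 2.20612 m².
P = σAT⁴ ⇒ T = (P/(σA))^(1/4) = (1.0983×10⁵/(5.670×10⁻⁸×2.20612))^(1/4) = 968.0 K.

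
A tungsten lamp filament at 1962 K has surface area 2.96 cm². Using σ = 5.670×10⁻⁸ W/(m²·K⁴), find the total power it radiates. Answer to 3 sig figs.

P ≈ 249 W

Area A = 2.96 cm² = 2.96×10⁻⁴ m².
P = σAT⁴ = 5.670×10⁻⁸ × 2.96×10⁻⁴ × (1962)⁴ = 249 W.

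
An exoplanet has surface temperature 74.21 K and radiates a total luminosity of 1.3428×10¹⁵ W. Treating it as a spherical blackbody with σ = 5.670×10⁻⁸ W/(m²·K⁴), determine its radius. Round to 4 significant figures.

R ≈ 7.883×10⁶ m

L = 4πR²σT⁴ ⇒ R = √(L/(4πσT⁴)).
σT⁴ = 1.71962 W/m², so R = √(1.3428×10¹⁵/(4π×1.71962)) = 7.883×10⁶ m.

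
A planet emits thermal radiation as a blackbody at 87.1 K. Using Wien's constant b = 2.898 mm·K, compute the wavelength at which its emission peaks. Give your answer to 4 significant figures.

Wien's displacement law: λ_max = b/T = (2.898×10⁻³ m·K)/(87.1 K) = 3.3272×10⁻⁵ m.
That is 33.27 μm, in the infrared range.

λ_max ≈ 33.27 μm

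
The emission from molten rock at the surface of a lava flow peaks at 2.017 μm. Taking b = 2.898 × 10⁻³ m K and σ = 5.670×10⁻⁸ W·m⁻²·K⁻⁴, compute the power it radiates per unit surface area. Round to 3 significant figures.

I ≈ 2.42×10⁵ W/m²

Wien's law: T = b/λ_max = 2.898×10⁻³/2.017×10⁻⁶ = 1436.79 K.
Then I = σT⁴ = 5.670×10⁻⁸×(1436.79)⁴ = 2.42×10⁵ W/m².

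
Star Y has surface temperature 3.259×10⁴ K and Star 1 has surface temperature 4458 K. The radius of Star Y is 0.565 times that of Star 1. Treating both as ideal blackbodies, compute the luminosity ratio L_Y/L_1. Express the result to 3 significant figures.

L_Y/L_1 ≈ 912

L ∝ R²T⁴, so L_Y/L_1 = (R_Y/R_1)²(T_Y/T_1)⁴ = (0.565)² × (3.259×10⁴/4458)⁴ = 0.319225 × 2856.12 = 912.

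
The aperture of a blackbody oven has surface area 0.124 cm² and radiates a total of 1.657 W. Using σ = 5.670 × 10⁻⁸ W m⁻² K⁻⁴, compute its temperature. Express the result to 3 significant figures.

T ≈ 1.24×10³ K

Area A = 0.124 cm² = 1.24×10⁻⁵ m².
P = σAT⁴ ⇒ T = (P/(σA))^(1/4) = (1.657/(5.670×10⁻⁸×1.24×10⁻⁵))^(1/4) = 1.24×10³ K.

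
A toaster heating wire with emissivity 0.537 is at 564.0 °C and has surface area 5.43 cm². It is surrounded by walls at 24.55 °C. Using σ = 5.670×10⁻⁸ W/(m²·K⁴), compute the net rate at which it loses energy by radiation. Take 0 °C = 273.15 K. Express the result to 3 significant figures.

T = 564.0 °C + 273.15 = 837.15 K.
Surroundings: T = 24.55 °C + 273.15 = 297.70 K.
Area A = 5.43 cm² = 5.43×10⁻⁴ m².
Net radiated power P_net = εσA(T⁴ − T₀⁴) = 0.537×5.670×10⁻⁸×5.43×10⁻⁴×(837.15⁴ − 297.70⁴).
T⁴ − T₀⁴ = 4.91149×10¹¹ − 7.85444×10⁹ = 4.83295×10¹¹ K⁴, so P_net = 7.99 W.

Net loss ≈ 7.99 W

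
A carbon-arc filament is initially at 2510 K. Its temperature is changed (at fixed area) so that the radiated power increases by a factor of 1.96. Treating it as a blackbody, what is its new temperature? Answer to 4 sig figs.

P ∝ T⁴, so T₂/T₁ = (P₂/P₁)^(1/4) = (1.96)^(1/4) = 1.18322.
T₂ = 2510 × 1.18322 = 2970 K.

T₂ ≈ 2970 K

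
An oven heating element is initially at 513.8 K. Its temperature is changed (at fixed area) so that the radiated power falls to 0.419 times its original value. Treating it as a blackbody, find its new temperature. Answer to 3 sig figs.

T₂ ≈ 413 K

P ∝ T⁴, so T₂/T₁ = (P₂/P₁)^(1/4) = (0.419)^(1/4) = 0.804551.
T₂ = 513.8 × 0.804551 = 413 K.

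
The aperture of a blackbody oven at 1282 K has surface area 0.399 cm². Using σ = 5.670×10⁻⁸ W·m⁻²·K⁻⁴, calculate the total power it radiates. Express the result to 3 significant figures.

P ≈ 6.11 W

Area A = 0.399 cm² = 3.99×10⁻⁵ m².
P = σAT⁴ = 5.670×10⁻⁸ × 3.99×10⁻⁵ × (1282)⁴ = 6.11 W.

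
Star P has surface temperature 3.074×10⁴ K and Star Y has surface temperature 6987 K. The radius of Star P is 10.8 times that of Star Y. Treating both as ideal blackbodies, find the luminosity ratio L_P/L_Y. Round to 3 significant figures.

L ∝ R²T⁴, so L_P/L_Y = (R_P/R_Y)²(T_P/T_Y)⁴ = (10.8)² × (3.074×10⁴/6987)⁴ = 116.64 × 374.673 = 4.37×10⁴.

L_P/L_Y ≈ 4.37×10⁴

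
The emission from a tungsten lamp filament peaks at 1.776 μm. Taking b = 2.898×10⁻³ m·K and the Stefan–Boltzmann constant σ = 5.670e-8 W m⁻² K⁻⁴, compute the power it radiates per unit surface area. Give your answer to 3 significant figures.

Wien's law: T = b/λ_max = 2.898×10⁻³/1.776×10⁻⁶ = 1631.76 K.
Then I = σT⁴ = 5.670×10⁻⁸×(1631.76)⁴ = 4.02×10⁵ W/m².

I ≈ 4.02×10⁵ W/m²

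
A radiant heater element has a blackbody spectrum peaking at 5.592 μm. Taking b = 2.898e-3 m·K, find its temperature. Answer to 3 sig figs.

Wien's law gives T = b/λ_max = (2.898×10⁻³ m·K)/(5.592×10⁻⁶ m) = 518 K.

T ≈ 518 K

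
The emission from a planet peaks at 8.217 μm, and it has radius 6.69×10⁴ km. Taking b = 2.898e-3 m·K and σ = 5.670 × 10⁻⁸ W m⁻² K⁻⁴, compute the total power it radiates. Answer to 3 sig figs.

P ≈ 4.93×10¹⁹ W

Wien's law: T = b/λ_max = 2.898×10⁻³/8.217×10⁻⁶ = 352.683 K.
Surface area A = 4πR² = 4π(6.69×10⁷ m)² = 5.62422×10¹⁶ m².
Then P = σAT⁴ = 5.670×10⁻⁸×5.62422×10¹⁶×(352.683)⁴ = 4.93×10¹⁹ W.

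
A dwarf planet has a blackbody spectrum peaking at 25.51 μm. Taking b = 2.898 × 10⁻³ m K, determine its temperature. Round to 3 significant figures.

Wien's law gives T = b/λ_max = (2.898×10⁻³ m·K)/(2.551×10⁻⁵ m) = 114 K.

T ≈ 114 K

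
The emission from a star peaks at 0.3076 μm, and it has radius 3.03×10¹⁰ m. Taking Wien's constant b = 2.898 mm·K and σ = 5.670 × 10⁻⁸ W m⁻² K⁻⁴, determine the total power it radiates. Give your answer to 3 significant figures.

Wien's law: T = b/λ_max = 2.898×10⁻³/3.076×10⁻⁷ = 9421.33 K.
Surface area A = 4πR² = 4π(3.03×10¹⁰ m)² = 1.15371×10²² m².
Then P = σAT⁴ = 5.670×10⁻⁸×1.15371×10²²×(9421.33)⁴ = 5.15×10³⁰ W.

P ≈ 5.15×10³⁰ W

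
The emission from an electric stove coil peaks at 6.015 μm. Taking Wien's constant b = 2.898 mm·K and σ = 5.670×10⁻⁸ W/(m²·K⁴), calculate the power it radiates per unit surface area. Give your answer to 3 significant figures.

I ≈ 3.06×10³ W/m²

Wien's law: T = b/λ_max = 2.898×10⁻³/6.015×10⁻⁶ = 481.796 K.
Then I = σT⁴ = 5.670×10⁻⁸×(481.796)⁴ = 3.06×10³ W/m².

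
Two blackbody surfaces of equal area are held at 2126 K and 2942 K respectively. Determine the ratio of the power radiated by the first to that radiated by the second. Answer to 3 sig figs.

With equal areas, P₁/P₂ = (T₁/T₂)⁴ = (2126/2942)⁴ = 0.273.

P₁/P₂ ≈ 0.273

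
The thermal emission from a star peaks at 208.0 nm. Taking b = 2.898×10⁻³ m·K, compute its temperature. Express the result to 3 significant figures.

T ≈ 1.39×10⁴ K

Wien's law gives T = b/λ_max = (2.898×10⁻³ m·K)/(2.080×10⁻⁷ m) = 1.39×10⁴ K.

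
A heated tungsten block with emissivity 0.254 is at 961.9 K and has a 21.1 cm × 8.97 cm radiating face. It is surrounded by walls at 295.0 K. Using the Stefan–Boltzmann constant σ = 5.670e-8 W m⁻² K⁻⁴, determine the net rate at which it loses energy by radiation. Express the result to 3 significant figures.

Net loss ≈ 231 W

Area A = 0.211 × 0.0897 = 0.0189267 m².
Net radiated power P_net = εσA(T⁴ − T₀⁴) = 0.254×5.670×10⁻⁸×0.0189267×(961.9⁴ − 295.0⁴).
T⁴ − T₀⁴ = 8.56091×10¹¹ − 7.57335×10⁹ = 8.48518×10¹¹ K⁴, so P_net = 231 W.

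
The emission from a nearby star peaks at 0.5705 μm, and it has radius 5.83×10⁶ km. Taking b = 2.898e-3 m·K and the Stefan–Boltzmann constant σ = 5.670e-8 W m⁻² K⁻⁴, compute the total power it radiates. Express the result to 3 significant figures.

P ≈ 1.61×10²⁸ W

Wien's law: T = b/λ_max = 2.898×10⁻³/5.705×10⁻⁷ = 5079.75 K.
Surface area A = 4πR² = 4π(5.83×10⁹ m)² = 4.27117×10²⁰ m².
Then P = σAT⁴ = 5.670×10⁻⁸×4.27117×10²⁰×(5079.75)⁴ = 1.61×10²⁸ W.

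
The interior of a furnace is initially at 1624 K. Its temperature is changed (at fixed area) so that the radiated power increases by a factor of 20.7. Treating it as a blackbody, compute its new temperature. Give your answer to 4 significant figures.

P ∝ T⁴, so T₂/T₁ = (P₂/P₁)^(1/4) = (20.7)^(1/4) = 2.13301.
T₂ = 1624 × 2.13301 = 3464 K.

T₂ ≈ 3464 K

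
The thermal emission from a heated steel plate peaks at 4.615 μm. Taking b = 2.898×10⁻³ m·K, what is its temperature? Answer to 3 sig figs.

Wien's law gives T = b/λ_max = (2.898×10⁻³ m·K)/(4.615×10⁻⁶ m) = 628 K.

T ≈ 628 K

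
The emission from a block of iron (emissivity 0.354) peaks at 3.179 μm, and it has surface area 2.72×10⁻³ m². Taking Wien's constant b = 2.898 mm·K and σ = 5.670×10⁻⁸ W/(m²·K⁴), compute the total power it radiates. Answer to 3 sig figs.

Wien's law: T = b/λ_max = 2.898×10⁻³/3.179×10⁻⁶ = 911.607 K.
Area A = 2.72×10⁻³ m².
Then P = εσAT⁴ = 0.354×5.670×10⁻⁸×2.72×10⁻³×(911.607)⁴ = 37.7 W.

P ≈ 37.7 W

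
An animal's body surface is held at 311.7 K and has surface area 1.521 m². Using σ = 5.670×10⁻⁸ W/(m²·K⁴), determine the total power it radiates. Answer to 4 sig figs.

P ≈ 814.1 W

Area A = 1.521 m².
P = σAT⁴ = 5.670×10⁻⁸ × 1.521 × (311.7)⁴ = 814.1 W.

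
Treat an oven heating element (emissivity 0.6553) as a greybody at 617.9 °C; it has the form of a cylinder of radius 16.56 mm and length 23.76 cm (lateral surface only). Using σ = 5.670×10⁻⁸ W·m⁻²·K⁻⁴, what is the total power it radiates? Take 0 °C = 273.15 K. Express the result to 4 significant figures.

P ≈ 579.1 W

T = 617.9 °C + 273.15 = 891.05 K.
Lateral area A = 2πrL = 2π×0.01656×0.2376 = 0.0247222 m².
P = εσAT⁴ = 0.6553 × 5.670×10⁻⁸ × 0.0247222 × (891.05)⁴ = 579.1 W.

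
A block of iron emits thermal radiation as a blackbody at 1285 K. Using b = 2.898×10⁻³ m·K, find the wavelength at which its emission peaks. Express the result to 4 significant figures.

λ_max ≈ 2255 nm

Wien's displacement law: λ_max = b/T = (2.898×10⁻³ m·K)/(1285 K) = 2.2553×10⁻⁶ m.
That is 2255 nm, in the infrared range.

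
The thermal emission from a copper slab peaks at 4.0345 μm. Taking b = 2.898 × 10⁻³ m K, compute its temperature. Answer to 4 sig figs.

Wien's law gives T = b/λ_max = (2.898×10⁻³ m·K)/(4.0345×10⁻⁶ m) = 718.3 K.

T ≈ 718.3 K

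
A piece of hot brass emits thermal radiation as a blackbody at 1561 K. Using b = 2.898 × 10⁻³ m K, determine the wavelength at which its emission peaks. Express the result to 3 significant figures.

λ_max ≈ 1.86 μm

Wien's displacement law: λ_max = b/T = (2.898×10⁻³ m·K)/(1561 K) = 1.857×10⁻⁶ m.
That is 1.86 μm, in the infrared range.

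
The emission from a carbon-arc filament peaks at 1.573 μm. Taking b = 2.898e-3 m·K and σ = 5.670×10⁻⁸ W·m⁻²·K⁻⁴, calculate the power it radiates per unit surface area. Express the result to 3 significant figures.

I ≈ 6.53×10⁵ W/m²

Wien's law: T = b/λ_max = 2.898×10⁻³/1.573×10⁻⁶ = 1842.34 K.
Then I = σT⁴ = 5.670×10⁻⁸×(1842.34)⁴ = 6.53×10⁵ W/m².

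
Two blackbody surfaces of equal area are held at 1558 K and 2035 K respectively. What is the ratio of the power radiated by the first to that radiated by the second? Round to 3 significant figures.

With equal areas, P₁/P₂ = (T₁/T₂)⁴ = (1558/2035)⁴ = 0.344.

P₁/P₂ ≈ 0.344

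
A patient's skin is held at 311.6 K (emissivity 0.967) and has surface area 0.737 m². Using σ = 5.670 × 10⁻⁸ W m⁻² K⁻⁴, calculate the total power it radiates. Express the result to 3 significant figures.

Area A = 0.737 m².
P = εσAT⁴ = 0.967 × 5.670×10⁻⁸ × 0.737 × (311.6)⁴ = 381 W.

P ≈ 381 W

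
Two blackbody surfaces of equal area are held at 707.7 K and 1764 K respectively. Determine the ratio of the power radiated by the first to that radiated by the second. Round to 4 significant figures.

P₁/P₂ ≈ 0.02591

With equal areas, P₁/P₂ = (T₁/T₂)⁴ = (707.7/1764)⁴ = 0.02591.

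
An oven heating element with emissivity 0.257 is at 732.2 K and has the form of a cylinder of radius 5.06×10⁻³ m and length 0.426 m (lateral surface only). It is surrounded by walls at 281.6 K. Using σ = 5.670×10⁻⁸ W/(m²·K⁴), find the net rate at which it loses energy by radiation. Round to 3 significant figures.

Lateral area A = 2πrL = 2π×5.06×10⁻³×0.426 = 0.0135438 m².
Net radiated power P_net = εσA(T⁴ − T₀⁴) = 0.257×5.670×10⁻⁸×0.0135438×(732.2⁴ − 281.6⁴).
T⁴ − T₀⁴ = 2.87421×10¹¹ − 6.28826×10⁹ = 2.81133×10¹¹ K⁴, so P_net = 55.5 W.

Net loss ≈ 55.5 W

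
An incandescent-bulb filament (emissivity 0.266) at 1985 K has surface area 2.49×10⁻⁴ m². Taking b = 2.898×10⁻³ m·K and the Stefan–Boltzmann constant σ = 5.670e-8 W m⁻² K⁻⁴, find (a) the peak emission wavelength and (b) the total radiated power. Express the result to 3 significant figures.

λ_max ≈ 1.46 μm; P ≈ 58.3 W

(a) λ_max = b/T = 2.898×10⁻³/1985 = 1.460×10⁻⁶ m = 1.46 μm.
Area A = 2.49×10⁻⁴ m².
(b) P = εσAT⁴ = 0.266×5.670×10⁻⁸×2.49×10⁻⁴×(1985)⁴ = 58.3 W.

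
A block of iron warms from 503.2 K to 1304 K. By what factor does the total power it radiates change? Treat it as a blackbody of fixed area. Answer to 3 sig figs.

P ∝ T⁴, so P₂/P₁ = (T₂/T₁)⁴ = (1304/503.2)⁴ = (2.59141)⁴ = 45.1.

P₂/P₁ ≈ 45.1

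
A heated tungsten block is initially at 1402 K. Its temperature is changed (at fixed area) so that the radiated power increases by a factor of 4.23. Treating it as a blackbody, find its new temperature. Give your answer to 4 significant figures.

T₂ ≈ 2011 K

P ∝ T⁴, so T₂/T₁ = (P₂/P₁)^(1/4) = (4.23)^(1/4) = 1.43412.
T₂ = 1402 × 1.43412 = 2011 K.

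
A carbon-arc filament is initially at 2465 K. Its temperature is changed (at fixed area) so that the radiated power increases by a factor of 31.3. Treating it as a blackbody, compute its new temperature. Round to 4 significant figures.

P ∝ T⁴, so T₂/T₁ = (P₂/P₁)^(1/4) = (31.3)^(1/4) = 2.36530.
T₂ = 2465 × 2.36530 = 5830 K.

T₂ ≈ 5830 K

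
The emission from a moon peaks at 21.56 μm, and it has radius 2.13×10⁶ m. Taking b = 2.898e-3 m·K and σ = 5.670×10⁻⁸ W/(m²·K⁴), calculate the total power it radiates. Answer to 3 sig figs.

P ≈ 1.06×10¹⁵ W

Wien's law: T = b/λ_max = 2.898×10⁻³/2.156×10⁻⁵ = 134.416 K.
Surface area A = 4πR² = 4π(2.13×10⁶ m)² = 5.70124×10¹³ m².
Then P = σAT⁴ = 5.670×10⁻⁸×5.70124×10¹³×(134.416)⁴ = 1.06×10¹⁵ W.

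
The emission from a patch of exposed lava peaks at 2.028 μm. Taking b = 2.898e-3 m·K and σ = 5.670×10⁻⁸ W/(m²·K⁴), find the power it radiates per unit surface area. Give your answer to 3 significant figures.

I ≈ 2.36×10⁵ W/m²

Wien's law: T = b/λ_max = 2.898×10⁻³/2.028×10⁻⁶ = 1428.99 K.
Then I = σT⁴ = 5.670×10⁻⁸×(1428.99)⁴ = 2.36×10⁵ W/m².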